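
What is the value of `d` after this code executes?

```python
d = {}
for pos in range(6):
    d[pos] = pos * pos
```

Let's trace through this code step by step.

Initialize: d = {}
Entering loop: for pos in range(6):

After execution: d = {0: 0, 1: 1, 2: 4, 3: 9, 4: 16, 5: 25}
{0: 0, 1: 1, 2: 4, 3: 9, 4: 16, 5: 25}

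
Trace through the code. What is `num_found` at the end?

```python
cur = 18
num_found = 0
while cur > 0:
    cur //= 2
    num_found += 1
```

Let's trace through this code step by step.

Initialize: cur = 18
Initialize: num_found = 0
Entering loop: while cur > 0:

After execution: num_found = 5
5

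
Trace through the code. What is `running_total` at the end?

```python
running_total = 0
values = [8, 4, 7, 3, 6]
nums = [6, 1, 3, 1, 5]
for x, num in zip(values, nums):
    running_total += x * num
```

Let's trace through this code step by step.

Initialize: running_total = 0
Initialize: values = [8, 4, 7, 3, 6]
Initialize: nums = [6, 1, 3, 1, 5]
Entering loop: for x, num in zip(values, nums):

After execution: running_total = 106
106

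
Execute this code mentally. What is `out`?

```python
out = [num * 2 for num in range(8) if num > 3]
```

Let's trace through this code step by step.

Initialize: out = [num * 2 for num in range(8) if num > 3]

After execution: out = [8, 10, 12, 14]
[8, 10, 12, 14]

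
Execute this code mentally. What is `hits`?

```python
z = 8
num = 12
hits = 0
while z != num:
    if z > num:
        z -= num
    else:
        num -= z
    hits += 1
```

Let's trace through this code step by step.

Initialize: z = 8
Initialize: num = 12
Initialize: hits = 0
Entering loop: while z != num:

After execution: hits = 2
2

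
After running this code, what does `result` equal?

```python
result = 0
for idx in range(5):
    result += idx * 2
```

Let's trace through this code step by step.

Initialize: result = 0
Entering loop: for idx in range(5):

After execution: result = 20
20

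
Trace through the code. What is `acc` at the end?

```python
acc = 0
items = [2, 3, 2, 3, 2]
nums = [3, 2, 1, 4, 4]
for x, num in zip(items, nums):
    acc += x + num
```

Let's trace through this code step by step.

Initialize: acc = 0
Initialize: items = [2, 3, 2, 3, 2]
Initialize: nums = [3, 2, 1, 4, 4]
Entering loop: for x, num in zip(items, nums):

After execution: acc = 26
26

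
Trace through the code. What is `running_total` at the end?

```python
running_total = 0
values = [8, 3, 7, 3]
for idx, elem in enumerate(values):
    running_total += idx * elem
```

Let's trace through this code step by step.

Initialize: running_total = 0
Initialize: values = [8, 3, 7, 3]
Entering loop: for idx, elem in enumerate(values):

After execution: running_total = 26
26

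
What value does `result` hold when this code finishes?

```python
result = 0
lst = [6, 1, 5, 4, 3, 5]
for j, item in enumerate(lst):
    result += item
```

Let's trace through this code step by step.

Initialize: result = 0
Initialize: lst = [6, 1, 5, 4, 3, 5]
Entering loop: for j, item in enumerate(lst):

After execution: result = 24
24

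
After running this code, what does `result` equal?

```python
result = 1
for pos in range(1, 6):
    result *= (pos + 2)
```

Let's trace through this code step by step.

Initialize: result = 1
Entering loop: for pos in range(1, 6):

After execution: result = 2520
2520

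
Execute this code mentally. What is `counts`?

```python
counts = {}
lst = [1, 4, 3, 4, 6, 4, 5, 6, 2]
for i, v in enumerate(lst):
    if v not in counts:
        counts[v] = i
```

Let's trace through this code step by step.

Initialize: counts = {}
Initialize: lst = [1, 4, 3, 4, 6, 4, 5, 6, 2]
Entering loop: for i, v in enumerate(lst):

After execution: counts = {1: 0, 4: 1, 3: 2, 6: 4, 5: 6, 2: 8}
{1: 0, 4: 1, 3: 2, 6: 4, 5: 6, 2: 8}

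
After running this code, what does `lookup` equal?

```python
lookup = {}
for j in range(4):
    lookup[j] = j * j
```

Let's trace through this code step by step.

Initialize: lookup = {}
Entering loop: for j in range(4):

After execution: lookup = {0: 0, 1: 1, 2: 4, 3: 9}
{0: 0, 1: 1, 2: 4, 3: 9}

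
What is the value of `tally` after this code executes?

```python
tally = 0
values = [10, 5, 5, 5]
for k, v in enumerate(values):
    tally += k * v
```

Let's trace through this code step by step.

Initialize: tally = 0
Initialize: values = [10, 5, 5, 5]
Entering loop: for k, v in enumerate(values):

After execution: tally = 30
30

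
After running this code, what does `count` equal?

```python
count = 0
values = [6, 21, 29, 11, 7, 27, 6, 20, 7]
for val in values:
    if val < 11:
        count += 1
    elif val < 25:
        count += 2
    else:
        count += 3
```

Let's trace through this code step by step.

Initialize: count = 0
Initialize: values = [6, 21, 29, 11, 7, 27, 6, 20, 7]
Entering loop: for val in values:

After execution: count = 16
16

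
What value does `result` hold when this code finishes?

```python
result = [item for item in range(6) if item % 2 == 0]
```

Let's trace through this code step by step.

Initialize: result = [item for item in range(6) if item % 2 == 0]

After execution: result = [0, 2, 4]
[0, 2, 4]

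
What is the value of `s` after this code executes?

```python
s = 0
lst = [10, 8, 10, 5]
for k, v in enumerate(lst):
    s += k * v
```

Let's trace through this code step by step.

Initialize: s = 0
Initialize: lst = [10, 8, 10, 5]
Entering loop: for k, v in enumerate(lst):

After execution: s = 43
43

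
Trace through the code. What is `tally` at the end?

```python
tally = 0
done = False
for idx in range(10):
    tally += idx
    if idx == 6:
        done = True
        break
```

Let's trace through this code step by step.

Initialize: tally = 0
Initialize: done = False
Entering loop: for idx in range(10):

After execution: tally = 21
21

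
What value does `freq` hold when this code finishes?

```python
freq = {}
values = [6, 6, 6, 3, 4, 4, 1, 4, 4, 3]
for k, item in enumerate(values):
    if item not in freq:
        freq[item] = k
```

Let's trace through this code step by step.

Initialize: freq = {}
Initialize: values = [6, 6, 6, 3, 4, 4, 1, 4, 4, 3]
Entering loop: for k, item in enumerate(values):

After execution: freq = {6: 0, 3: 3, 4: 4, 1: 6}
{6: 0, 3: 3, 4: 4, 1: 6}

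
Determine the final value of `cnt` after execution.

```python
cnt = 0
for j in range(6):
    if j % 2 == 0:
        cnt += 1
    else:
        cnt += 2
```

Let's trace through this code step by step.

Initialize: cnt = 0
Entering loop: for j in range(6):

After execution: cnt = 9
9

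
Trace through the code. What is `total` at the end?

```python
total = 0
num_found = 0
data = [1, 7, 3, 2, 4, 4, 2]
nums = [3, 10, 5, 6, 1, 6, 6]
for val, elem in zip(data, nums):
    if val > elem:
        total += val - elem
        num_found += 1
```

Let's trace through this code step by step.

Initialize: total = 0
Initialize: num_found = 0
Initialize: data = [1, 7, 3, 2, 4, 4, 2]
Initialize: nums = [3, 10, 5, 6, 1, 6, 6]
Entering loop: for val, elem in zip(data, nums):

After execution: total = 3
3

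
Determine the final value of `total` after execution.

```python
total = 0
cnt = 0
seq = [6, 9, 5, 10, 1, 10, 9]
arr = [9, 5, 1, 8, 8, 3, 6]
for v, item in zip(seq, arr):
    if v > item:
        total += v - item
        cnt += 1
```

Let's trace through this code step by step.

Initialize: total = 0
Initialize: cnt = 0
Initialize: seq = [6, 9, 5, 10, 1, 10, 9]
Initialize: arr = [9, 5, 1, 8, 8, 3, 6]
Entering loop: for v, item in zip(seq, arr):

After execution: total = 20
20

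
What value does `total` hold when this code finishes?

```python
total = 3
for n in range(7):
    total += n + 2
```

Let's trace through this code step by step.

Initialize: total = 3
Entering loop: for n in range(7):

After execution: total = 38
38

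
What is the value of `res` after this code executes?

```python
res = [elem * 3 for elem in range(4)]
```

Let's trace through this code step by step.

Initialize: res = [elem * 3 for elem in range(4)]

After execution: res = [0, 3, 6, 9]
[0, 3, 6, 9]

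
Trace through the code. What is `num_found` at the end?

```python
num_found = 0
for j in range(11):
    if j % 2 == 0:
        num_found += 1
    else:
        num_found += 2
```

Let's trace through this code step by step.

Initialize: num_found = 0
Entering loop: for j in range(11):

After execution: num_found = 16
16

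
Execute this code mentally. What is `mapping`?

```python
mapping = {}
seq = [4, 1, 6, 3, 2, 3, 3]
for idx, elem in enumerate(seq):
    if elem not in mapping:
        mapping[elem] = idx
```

Let's trace through this code step by step.

Initialize: mapping = {}
Initialize: seq = [4, 1, 6, 3, 2, 3, 3]
Entering loop: for idx, elem in enumerate(seq):

After execution: mapping = {4: 0, 1: 1, 6: 2, 3: 3, 2: 4}
{4: 0, 1: 1, 6: 2, 3: 3, 2: 4}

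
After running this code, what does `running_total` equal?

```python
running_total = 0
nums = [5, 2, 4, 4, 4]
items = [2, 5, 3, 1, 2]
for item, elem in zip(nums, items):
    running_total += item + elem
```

Let's trace through this code step by step.

Initialize: running_total = 0
Initialize: nums = [5, 2, 4, 4, 4]
Initialize: items = [2, 5, 3, 1, 2]
Entering loop: for item, elem in zip(nums, items):

After execution: running_total = 32
32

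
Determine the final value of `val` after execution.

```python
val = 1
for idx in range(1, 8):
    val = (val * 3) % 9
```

Let's trace through this code step by step.

Initialize: val = 1
Entering loop: for idx in range(1, 8):

After execution: val = 0
0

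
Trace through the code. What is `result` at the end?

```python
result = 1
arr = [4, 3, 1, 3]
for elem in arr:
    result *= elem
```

Let's trace through this code step by step.

Initialize: result = 1
Initialize: arr = [4, 3, 1, 3]
Entering loop: for elem in arr:

After execution: result = 36
36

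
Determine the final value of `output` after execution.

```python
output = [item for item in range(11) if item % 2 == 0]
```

Let's trace through this code step by step.

Initialize: output = [item for item in range(11) if item % 2 == 0]

After execution: output = [0, 2, 4, 6, 8, 10]
[0, 2, 4, 6, 8, 10]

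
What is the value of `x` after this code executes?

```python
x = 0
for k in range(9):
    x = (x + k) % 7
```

Let's trace through this code step by step.

Initialize: x = 0
Entering loop: for k in range(9):

After execution: x = 1
1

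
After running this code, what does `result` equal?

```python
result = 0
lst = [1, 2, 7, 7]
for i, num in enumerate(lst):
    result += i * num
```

Let's trace through this code step by step.

Initialize: result = 0
Initialize: lst = [1, 2, 7, 7]
Entering loop: for i, num in enumerate(lst):

After execution: result = 37
37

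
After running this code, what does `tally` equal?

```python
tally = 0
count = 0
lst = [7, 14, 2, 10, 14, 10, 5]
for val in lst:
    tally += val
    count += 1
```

Let's trace through this code step by step.

Initialize: tally = 0
Initialize: count = 0
Initialize: lst = [7, 14, 2, 10, 14, 10, 5]
Entering loop: for val in lst:

After execution: tally = 62
62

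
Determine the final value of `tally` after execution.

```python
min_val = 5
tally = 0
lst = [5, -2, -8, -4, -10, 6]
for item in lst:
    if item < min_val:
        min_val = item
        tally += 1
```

Let's trace through this code step by step.

Initialize: min_val = 5
Initialize: tally = 0
Initialize: lst = [5, -2, -8, -4, -10, 6]
Entering loop: for item in lst:

After execution: tally = 3
3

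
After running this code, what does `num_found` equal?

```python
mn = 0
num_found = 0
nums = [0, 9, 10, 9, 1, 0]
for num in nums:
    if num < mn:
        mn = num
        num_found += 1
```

Let's trace through this code step by step.

Initialize: mn = 0
Initialize: num_found = 0
Initialize: nums = [0, 9, 10, 9, 1, 0]
Entering loop: for num in nums:

After execution: num_found = 0
0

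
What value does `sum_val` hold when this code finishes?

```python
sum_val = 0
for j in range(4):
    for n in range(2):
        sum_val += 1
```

Let's trace through this code step by step.

Initialize: sum_val = 0
Entering loop: for j in range(4):

After execution: sum_val = 8
8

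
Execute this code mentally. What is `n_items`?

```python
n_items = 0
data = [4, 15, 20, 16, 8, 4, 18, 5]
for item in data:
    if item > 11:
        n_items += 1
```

Let's trace through this code step by step.

Initialize: n_items = 0
Initialize: data = [4, 15, 20, 16, 8, 4, 18, 5]
Entering loop: for item in data:

After execution: n_items = 4
4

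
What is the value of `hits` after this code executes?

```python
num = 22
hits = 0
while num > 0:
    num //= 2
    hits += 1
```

Let's trace through this code step by step.

Initialize: num = 22
Initialize: hits = 0
Entering loop: while num > 0:

After execution: hits = 5
5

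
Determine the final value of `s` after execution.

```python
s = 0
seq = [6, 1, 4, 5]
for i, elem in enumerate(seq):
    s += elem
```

Let's trace through this code step by step.

Initialize: s = 0
Initialize: seq = [6, 1, 4, 5]
Entering loop: for i, elem in enumerate(seq):

After execution: s = 16
16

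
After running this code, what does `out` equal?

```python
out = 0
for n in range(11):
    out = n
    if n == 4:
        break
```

Let's trace through this code step by step.

Initialize: out = 0
Entering loop: for n in range(11):

After execution: out = 4
4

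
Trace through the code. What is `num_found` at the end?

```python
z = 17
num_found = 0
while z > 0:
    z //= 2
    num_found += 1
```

Let's trace through this code step by step.

Initialize: z = 17
Initialize: num_found = 0
Entering loop: while z > 0:

After execution: num_found = 5
5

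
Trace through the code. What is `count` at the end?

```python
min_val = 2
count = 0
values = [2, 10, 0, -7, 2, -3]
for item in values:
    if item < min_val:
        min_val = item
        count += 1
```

Let's trace through this code step by step.

Initialize: min_val = 2
Initialize: count = 0
Initialize: values = [2, 10, 0, -7, 2, -3]
Entering loop: for item in values:

After execution: count = 2
2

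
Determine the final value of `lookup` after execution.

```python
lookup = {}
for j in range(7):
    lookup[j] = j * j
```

Let's trace through this code step by step.

Initialize: lookup = {}
Entering loop: for j in range(7):

After execution: lookup = {0: 0, 1: 1, 2: 4, 3: 9, 4: 16, 5: 25, 6: 36}
{0: 0, 1: 1, 2: 4, 3: 9, 4: 16, 5: 25, 6: 36}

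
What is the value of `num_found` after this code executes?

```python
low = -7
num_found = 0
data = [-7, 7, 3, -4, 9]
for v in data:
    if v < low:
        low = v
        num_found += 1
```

Let's trace through this code step by step.

Initialize: low = -7
Initialize: num_found = 0
Initialize: data = [-7, 7, 3, -4, 9]
Entering loop: for v in data:

After execution: num_found = 0
0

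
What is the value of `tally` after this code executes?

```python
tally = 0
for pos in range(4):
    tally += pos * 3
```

Let's trace through this code step by step.

Initialize: tally = 0
Entering loop: for pos in range(4):

After execution: tally = 18
18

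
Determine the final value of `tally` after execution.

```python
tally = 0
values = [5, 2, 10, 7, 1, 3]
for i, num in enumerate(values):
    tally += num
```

Let's trace through this code step by step.

Initialize: tally = 0
Initialize: values = [5, 2, 10, 7, 1, 3]
Entering loop: for i, num in enumerate(values):

After execution: tally = 28
28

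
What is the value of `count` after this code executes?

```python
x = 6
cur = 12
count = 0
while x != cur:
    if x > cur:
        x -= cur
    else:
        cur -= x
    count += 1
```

Let's trace through this code step by step.

Initialize: x = 6
Initialize: cur = 12
Initialize: count = 0
Entering loop: while x != cur:

After execution: count = 1
1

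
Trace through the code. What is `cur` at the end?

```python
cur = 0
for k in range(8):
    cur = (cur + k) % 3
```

Let's trace through this code step by step.

Initialize: cur = 0
Entering loop: for k in range(8):

After execution: cur = 1
1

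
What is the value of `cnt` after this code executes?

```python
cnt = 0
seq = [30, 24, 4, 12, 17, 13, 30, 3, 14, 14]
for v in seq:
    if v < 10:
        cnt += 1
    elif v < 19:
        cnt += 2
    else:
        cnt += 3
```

Let's trace through this code step by step.

Initialize: cnt = 0
Initialize: seq = [30, 24, 4, 12, 17, 13, 30, 3, 14, 14]
Entering loop: for v in seq:

After execution: cnt = 21
21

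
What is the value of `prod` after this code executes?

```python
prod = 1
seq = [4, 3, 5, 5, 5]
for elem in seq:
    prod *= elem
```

Let's trace through this code step by step.

Initialize: prod = 1
Initialize: seq = [4, 3, 5, 5, 5]
Entering loop: for elem in seq:

After execution: prod = 1500
1500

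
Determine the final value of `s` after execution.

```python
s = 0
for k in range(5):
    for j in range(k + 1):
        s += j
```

Let's trace through this code step by step.

Initialize: s = 0
Entering loop: for k in range(5):

After execution: s = 20
20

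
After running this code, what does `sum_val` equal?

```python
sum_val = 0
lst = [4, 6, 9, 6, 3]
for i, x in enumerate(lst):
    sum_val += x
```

Let's trace through this code step by step.

Initialize: sum_val = 0
Initialize: lst = [4, 6, 9, 6, 3]
Entering loop: for i, x in enumerate(lst):

After execution: sum_val = 28
28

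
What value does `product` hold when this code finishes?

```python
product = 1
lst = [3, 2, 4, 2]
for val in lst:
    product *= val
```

Let's trace through this code step by step.

Initialize: product = 1
Initialize: lst = [3, 2, 4, 2]
Entering loop: for val in lst:

After execution: product = 48
48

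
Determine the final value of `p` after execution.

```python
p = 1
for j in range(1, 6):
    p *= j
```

Let's trace through this code step by step.

Initialize: p = 1
Entering loop: for j in range(1, 6):

After execution: p = 120
120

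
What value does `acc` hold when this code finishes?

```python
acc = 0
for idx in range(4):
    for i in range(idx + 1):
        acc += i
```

Let's trace through this code step by step.

Initialize: acc = 0
Entering loop: for idx in range(4):

After execution: acc = 10
10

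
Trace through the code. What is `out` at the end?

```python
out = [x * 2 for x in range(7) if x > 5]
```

Let's trace through this code step by step.

Initialize: out = [x * 2 for x in range(7) if x > 5]

After execution: out = [12]
[12]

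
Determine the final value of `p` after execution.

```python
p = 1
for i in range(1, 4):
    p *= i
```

Let's trace through this code step by step.

Initialize: p = 1
Entering loop: for i in range(1, 4):

After execution: p = 6
6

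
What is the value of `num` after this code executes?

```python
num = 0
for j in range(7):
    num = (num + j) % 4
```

Let's trace through this code step by step.

Initialize: num = 0
Entering loop: for j in range(7):

After execution: num = 1
1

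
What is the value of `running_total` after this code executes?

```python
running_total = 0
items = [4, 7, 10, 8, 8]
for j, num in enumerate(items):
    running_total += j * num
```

Let's trace through this code step by step.

Initialize: running_total = 0
Initialize: items = [4, 7, 10, 8, 8]
Entering loop: for j, num in enumerate(items):

After execution: running_total = 83
83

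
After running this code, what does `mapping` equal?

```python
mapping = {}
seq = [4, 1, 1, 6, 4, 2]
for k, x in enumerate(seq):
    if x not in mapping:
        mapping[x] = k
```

Let's trace through this code step by step.

Initialize: mapping = {}
Initialize: seq = [4, 1, 1, 6, 4, 2]
Entering loop: for k, x in enumerate(seq):

After execution: mapping = {4: 0, 1: 1, 6: 3, 2: 5}
{4: 0, 1: 1, 6: 3, 2: 5}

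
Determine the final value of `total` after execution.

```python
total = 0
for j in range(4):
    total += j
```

Let's trace through this code step by step.

Initialize: total = 0
Entering loop: for j in range(4):

After execution: total = 6
6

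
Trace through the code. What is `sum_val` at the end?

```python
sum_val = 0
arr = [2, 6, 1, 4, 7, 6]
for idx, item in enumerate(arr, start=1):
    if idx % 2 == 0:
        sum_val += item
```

Let's trace through this code step by step.

Initialize: sum_val = 0
Initialize: arr = [2, 6, 1, 4, 7, 6]
Entering loop: for idx, item in enumerate(arr, start=1):

After execution: sum_val = 16
16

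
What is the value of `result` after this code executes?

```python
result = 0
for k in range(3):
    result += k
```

Let's trace through this code step by step.

Initialize: result = 0
Entering loop: for k in range(3):

After execution: result = 3
3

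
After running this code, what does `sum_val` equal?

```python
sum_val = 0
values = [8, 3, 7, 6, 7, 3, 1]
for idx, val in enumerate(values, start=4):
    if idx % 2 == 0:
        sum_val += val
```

Let's trace through this code step by step.

Initialize: sum_val = 0
Initialize: values = [8, 3, 7, 6, 7, 3, 1]
Entering loop: for idx, val in enumerate(values, start=4):

After execution: sum_val = 23
23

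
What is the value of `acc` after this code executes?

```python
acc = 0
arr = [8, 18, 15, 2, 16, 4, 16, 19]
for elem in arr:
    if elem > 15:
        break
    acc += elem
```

Let's trace through this code step by step.

Initialize: acc = 0
Initialize: arr = [8, 18, 15, 2, 16, 4, 16, 19]
Entering loop: for elem in arr:

After execution: acc = 8
8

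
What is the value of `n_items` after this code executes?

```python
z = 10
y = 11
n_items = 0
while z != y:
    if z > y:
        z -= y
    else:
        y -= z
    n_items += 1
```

Let's trace through this code step by step.

Initialize: z = 10
Initialize: y = 11
Initialize: n_items = 0
Entering loop: while z != y:

After execution: n_items = 10
10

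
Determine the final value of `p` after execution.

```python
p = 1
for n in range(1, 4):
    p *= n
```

Let's trace through this code step by step.

Initialize: p = 1
Entering loop: for n in range(1, 4):

After execution: p = 6
6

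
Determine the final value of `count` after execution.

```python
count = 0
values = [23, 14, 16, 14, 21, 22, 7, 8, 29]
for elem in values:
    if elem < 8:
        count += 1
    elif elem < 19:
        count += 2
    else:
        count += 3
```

Let's trace through this code step by step.

Initialize: count = 0
Initialize: values = [23, 14, 16, 14, 21, 22, 7, 8, 29]
Entering loop: for elem in values:

After execution: count = 21
21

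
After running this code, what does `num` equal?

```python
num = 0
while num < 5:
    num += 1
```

Let's trace through this code step by step.

Initialize: num = 0
Entering loop: while num < 5:

After execution: num = 5
5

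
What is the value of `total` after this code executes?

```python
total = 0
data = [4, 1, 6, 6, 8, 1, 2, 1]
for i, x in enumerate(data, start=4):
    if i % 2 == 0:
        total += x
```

Let's trace through this code step by step.

Initialize: total = 0
Initialize: data = [4, 1, 6, 6, 8, 1, 2, 1]
Entering loop: for i, x in enumerate(data, start=4):

After execution: total = 20
20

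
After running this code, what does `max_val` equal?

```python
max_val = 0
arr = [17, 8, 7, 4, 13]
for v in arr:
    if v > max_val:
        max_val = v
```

Let's trace through this code step by step.

Initialize: max_val = 0
Initialize: arr = [17, 8, 7, 4, 13]
Entering loop: for v in arr:

After execution: max_val = 17
17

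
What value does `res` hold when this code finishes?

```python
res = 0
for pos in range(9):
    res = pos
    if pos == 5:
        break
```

Let's trace through this code step by step.

Initialize: res = 0
Entering loop: for pos in range(9):

After execution: res = 5
5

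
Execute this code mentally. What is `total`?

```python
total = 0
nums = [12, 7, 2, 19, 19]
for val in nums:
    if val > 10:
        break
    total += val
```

Let's trace through this code step by step.

Initialize: total = 0
Initialize: nums = [12, 7, 2, 19, 19]
Entering loop: for val in nums:

After execution: total = 0
0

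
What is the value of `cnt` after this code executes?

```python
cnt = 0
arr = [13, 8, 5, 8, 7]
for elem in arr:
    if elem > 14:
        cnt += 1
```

Let's trace through this code step by step.

Initialize: cnt = 0
Initialize: arr = [13, 8, 5, 8, 7]
Entering loop: for elem in arr:

After execution: cnt = 0
0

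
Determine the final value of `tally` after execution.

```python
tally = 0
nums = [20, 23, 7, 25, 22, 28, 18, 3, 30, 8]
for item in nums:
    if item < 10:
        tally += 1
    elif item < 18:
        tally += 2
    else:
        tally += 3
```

Let's trace through this code step by step.

Initialize: tally = 0
Initialize: nums = [20, 23, 7, 25, 22, 28, 18, 3, 30, 8]
Entering loop: for item in nums:

After execution: tally = 24
24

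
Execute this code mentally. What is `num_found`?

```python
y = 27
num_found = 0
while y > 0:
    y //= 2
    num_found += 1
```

Let's trace through this code step by step.

Initialize: y = 27
Initialize: num_found = 0
Entering loop: while y > 0:

After execution: num_found = 5
5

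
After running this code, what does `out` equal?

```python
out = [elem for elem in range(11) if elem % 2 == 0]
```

Let's trace through this code step by step.

Initialize: out = [elem for elem in range(11) if elem % 2 == 0]

After execution: out = [0, 2, 4, 6, 8, 10]
[0, 2, 4, 6, 8, 10]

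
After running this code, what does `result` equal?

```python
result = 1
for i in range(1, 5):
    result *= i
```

Let's trace through this code step by step.

Initialize: result = 1
Entering loop: for i in range(1, 5):

After execution: result = 24
24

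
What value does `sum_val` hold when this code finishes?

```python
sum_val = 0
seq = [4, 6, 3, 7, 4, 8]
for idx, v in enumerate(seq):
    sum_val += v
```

Let's trace through this code step by step.

Initialize: sum_val = 0
Initialize: seq = [4, 6, 3, 7, 4, 8]
Entering loop: for idx, v in enumerate(seq):

After execution: sum_val = 32
32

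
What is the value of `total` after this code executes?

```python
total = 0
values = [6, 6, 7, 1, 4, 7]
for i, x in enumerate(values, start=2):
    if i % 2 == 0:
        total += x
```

Let's trace through this code step by step.

Initialize: total = 0
Initialize: values = [6, 6, 7, 1, 4, 7]
Entering loop: for i, x in enumerate(values, start=2):

After execution: total = 17
17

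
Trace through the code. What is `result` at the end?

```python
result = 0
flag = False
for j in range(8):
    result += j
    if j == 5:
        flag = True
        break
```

Let's trace through this code step by step.

Initialize: result = 0
Initialize: flag = False
Entering loop: for j in range(8):

After execution: result = 15
15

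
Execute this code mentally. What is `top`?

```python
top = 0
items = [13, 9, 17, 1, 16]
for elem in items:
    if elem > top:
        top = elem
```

Let's trace through this code step by step.

Initialize: top = 0
Initialize: items = [13, 9, 17, 1, 16]
Entering loop: for elem in items:

After execution: top = 17
17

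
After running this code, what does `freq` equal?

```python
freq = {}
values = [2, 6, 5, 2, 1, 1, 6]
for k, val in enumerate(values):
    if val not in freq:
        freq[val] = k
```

Let's trace through this code step by step.

Initialize: freq = {}
Initialize: values = [2, 6, 5, 2, 1, 1, 6]
Entering loop: for k, val in enumerate(values):

After execution: freq = {2: 0, 6: 1, 5: 2, 1: 4}
{2: 0, 6: 1, 5: 2, 1: 4}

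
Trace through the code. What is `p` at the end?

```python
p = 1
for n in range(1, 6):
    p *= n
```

Let's trace through this code step by step.

Initialize: p = 1
Entering loop: for n in range(1, 6):

After execution: p = 120
120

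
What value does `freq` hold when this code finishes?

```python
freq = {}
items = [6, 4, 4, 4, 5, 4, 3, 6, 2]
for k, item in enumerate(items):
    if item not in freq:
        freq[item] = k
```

Let's trace through this code step by step.

Initialize: freq = {}
Initialize: items = [6, 4, 4, 4, 5, 4, 3, 6, 2]
Entering loop: for k, item in enumerate(items):

After execution: freq = {6: 0, 4: 1, 5: 4, 3: 6, 2: 8}
{6: 0, 4: 1, 5: 4, 3: 6, 2: 8}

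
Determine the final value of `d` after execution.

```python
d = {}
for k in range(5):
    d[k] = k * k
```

Let's trace through this code step by step.

Initialize: d = {}
Entering loop: for k in range(5):

After execution: d = {0: 0, 1: 1, 2: 4, 3: 9, 4: 16}
{0: 0, 1: 1, 2: 4, 3: 9, 4: 16}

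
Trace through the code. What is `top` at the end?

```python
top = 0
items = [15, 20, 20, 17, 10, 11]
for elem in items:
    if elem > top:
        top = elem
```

Let's trace through this code step by step.

Initialize: top = 0
Initialize: items = [15, 20, 20, 17, 10, 11]
Entering loop: for elem in items:

After execution: top = 20
20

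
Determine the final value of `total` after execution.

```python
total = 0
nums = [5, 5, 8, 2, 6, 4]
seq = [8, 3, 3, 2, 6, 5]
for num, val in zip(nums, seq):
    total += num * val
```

Let's trace through this code step by step.

Initialize: total = 0
Initialize: nums = [5, 5, 8, 2, 6, 4]
Initialize: seq = [8, 3, 3, 2, 6, 5]
Entering loop: for num, val in zip(nums, seq):

After execution: total = 139
139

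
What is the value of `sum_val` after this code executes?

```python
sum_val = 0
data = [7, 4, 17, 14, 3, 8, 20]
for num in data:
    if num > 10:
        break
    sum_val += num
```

Let's trace through this code step by step.

Initialize: sum_val = 0
Initialize: data = [7, 4, 17, 14, 3, 8, 20]
Entering loop: for num in data:

After execution: sum_val = 11
11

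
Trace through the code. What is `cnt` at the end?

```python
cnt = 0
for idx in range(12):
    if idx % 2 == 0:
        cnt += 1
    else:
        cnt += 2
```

Let's trace through this code step by step.

Initialize: cnt = 0
Entering loop: for idx in range(12):

After execution: cnt = 18
18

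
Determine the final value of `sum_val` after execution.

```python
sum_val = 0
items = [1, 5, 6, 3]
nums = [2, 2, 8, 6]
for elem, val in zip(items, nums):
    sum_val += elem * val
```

Let's trace through this code step by step.

Initialize: sum_val = 0
Initialize: items = [1, 5, 6, 3]
Initialize: nums = [2, 2, 8, 6]
Entering loop: for elem, val in zip(items, nums):

After execution: sum_val = 78
78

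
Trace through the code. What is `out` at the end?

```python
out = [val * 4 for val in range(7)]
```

Let's trace through this code step by step.

Initialize: out = [val * 4 for val in range(7)]

After execution: out = [0, 4, 8, 12, 16, 20, 24]
[0, 4, 8, 12, 16, 20, 24]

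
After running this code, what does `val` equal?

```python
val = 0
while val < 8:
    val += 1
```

Let's trace through this code step by step.

Initialize: val = 0
Entering loop: while val < 8:

After execution: val = 8
8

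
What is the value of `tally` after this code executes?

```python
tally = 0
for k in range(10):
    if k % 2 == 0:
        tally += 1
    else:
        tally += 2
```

Let's trace through this code step by step.

Initialize: tally = 0
Entering loop: for k in range(10):

After execution: tally = 15
15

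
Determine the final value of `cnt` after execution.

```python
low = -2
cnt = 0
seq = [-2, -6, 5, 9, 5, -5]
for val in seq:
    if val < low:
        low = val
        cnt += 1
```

Let's trace through this code step by step.

Initialize: low = -2
Initialize: cnt = 0
Initialize: seq = [-2, -6, 5, 9, 5, -5]
Entering loop: for val in seq:

After execution: cnt = 1
1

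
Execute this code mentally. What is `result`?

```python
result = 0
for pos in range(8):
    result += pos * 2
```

Let's trace through this code step by step.

Initialize: result = 0
Entering loop: for pos in range(8):

After execution: result = 56
56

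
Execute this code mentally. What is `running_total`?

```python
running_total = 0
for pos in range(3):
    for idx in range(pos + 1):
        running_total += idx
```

Let's trace through this code step by step.

Initialize: running_total = 0
Entering loop: for pos in range(3):

After execution: running_total = 4
4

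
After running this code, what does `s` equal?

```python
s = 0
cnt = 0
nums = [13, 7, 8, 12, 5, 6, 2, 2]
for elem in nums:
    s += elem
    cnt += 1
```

Let's trace through this code step by step.

Initialize: s = 0
Initialize: cnt = 0
Initialize: nums = [13, 7, 8, 12, 5, 6, 2, 2]
Entering loop: for elem in nums:

After execution: s = 55
55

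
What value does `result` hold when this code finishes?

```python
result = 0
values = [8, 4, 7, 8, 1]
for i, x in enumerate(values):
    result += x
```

Let's trace through this code step by step.

Initialize: result = 0
Initialize: values = [8, 4, 7, 8, 1]
Entering loop: for i, x in enumerate(values):

After execution: result = 28
28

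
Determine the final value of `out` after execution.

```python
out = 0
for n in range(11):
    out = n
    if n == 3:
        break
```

Let's trace through this code step by step.

Initialize: out = 0
Entering loop: for n in range(11):

After execution: out = 3
3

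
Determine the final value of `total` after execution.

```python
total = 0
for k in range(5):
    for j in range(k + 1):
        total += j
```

Let's trace through this code step by step.

Initialize: total = 0
Entering loop: for k in range(5):

After execution: total = 20
20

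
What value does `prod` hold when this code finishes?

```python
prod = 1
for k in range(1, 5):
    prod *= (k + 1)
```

Let's trace through this code step by step.

Initialize: prod = 1
Entering loop: for k in range(1, 5):

After execution: prod = 120
120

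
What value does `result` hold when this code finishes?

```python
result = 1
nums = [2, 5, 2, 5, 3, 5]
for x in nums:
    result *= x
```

Let's trace through this code step by step.

Initialize: result = 1
Initialize: nums = [2, 5, 2, 5, 3, 5]
Entering loop: for x in nums:

After execution: result = 1500
1500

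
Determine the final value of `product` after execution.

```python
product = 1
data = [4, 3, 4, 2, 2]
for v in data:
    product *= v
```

Let's trace through this code step by step.

Initialize: product = 1
Initialize: data = [4, 3, 4, 2, 2]
Entering loop: for v in data:

After execution: product = 192
192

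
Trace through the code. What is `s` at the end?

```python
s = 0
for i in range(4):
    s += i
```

Let's trace through this code step by step.

Initialize: s = 0
Entering loop: for i in range(4):

After execution: s = 6
6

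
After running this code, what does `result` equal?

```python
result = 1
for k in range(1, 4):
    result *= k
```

Let's trace through this code step by step.

Initialize: result = 1
Entering loop: for k in range(1, 4):

After execution: result = 6
6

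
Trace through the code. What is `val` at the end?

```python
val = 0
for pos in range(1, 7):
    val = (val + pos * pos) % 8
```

Let's trace through this code step by step.

Initialize: val = 0
Entering loop: for pos in range(1, 7):

After execution: val = 3
3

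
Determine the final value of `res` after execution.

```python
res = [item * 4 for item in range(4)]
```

Let's trace through this code step by step.

Initialize: res = [item * 4 for item in range(4)]

After execution: res = [0, 4, 8, 12]
[0, 4, 8, 12]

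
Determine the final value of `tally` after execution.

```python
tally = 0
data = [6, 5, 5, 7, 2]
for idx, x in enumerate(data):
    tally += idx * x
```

Let's trace through this code step by step.

Initialize: tally = 0
Initialize: data = [6, 5, 5, 7, 2]
Entering loop: for idx, x in enumerate(data):

After execution: tally = 44
44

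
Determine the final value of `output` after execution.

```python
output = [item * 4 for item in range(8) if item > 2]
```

Let's trace through this code step by step.

Initialize: output = [item * 4 for item in range(8) if item > 2]

After execution: output = [12, 16, 20, 24, 28]
[12, 16, 20, 24, 28]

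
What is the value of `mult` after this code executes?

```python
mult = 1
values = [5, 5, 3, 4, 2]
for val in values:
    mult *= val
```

Let's trace through this code step by step.

Initialize: mult = 1
Initialize: values = [5, 5, 3, 4, 2]
Entering loop: for val in values:

After execution: mult = 600
600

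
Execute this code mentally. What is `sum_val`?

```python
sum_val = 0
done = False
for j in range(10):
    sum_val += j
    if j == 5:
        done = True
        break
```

Let's trace through this code step by step.

Initialize: sum_val = 0
Initialize: done = False
Entering loop: for j in range(10):

After execution: sum_val = 15
15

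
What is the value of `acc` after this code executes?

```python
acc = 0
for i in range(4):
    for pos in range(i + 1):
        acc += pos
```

Let's trace through this code step by step.

Initialize: acc = 0
Entering loop: for i in range(4):

After execution: acc = 10
10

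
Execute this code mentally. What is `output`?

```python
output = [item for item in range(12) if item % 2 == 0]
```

Let's trace through this code step by step.

Initialize: output = [item for item in range(12) if item % 2 == 0]

After execution: output = [0, 2, 4, 6, 8, 10]
[0, 2, 4, 6, 8, 10]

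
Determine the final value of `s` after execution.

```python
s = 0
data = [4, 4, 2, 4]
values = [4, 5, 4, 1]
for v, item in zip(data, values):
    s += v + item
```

Let's trace through this code step by step.

Initialize: s = 0
Initialize: data = [4, 4, 2, 4]
Initialize: values = [4, 5, 4, 1]
Entering loop: for v, item in zip(data, values):

After execution: s = 28
28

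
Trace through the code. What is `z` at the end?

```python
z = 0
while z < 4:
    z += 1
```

Let's trace through this code step by step.

Initialize: z = 0
Entering loop: while z < 4:

After execution: z = 4
4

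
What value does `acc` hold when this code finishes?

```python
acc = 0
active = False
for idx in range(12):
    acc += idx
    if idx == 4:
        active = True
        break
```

Let's trace through this code step by step.

Initialize: acc = 0
Initialize: active = False
Entering loop: for idx in range(12):

After execution: acc = 10
10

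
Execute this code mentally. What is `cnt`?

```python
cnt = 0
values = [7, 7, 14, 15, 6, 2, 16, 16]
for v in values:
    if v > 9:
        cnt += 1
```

Let's trace through this code step by step.

Initialize: cnt = 0
Initialize: values = [7, 7, 14, 15, 6, 2, 16, 16]
Entering loop: for v in values:

After execution: cnt = 4
4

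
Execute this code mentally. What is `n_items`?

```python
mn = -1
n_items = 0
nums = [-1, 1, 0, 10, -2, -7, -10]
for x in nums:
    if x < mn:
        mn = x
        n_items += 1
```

Let's trace through this code step by step.

Initialize: mn = -1
Initialize: n_items = 0
Initialize: nums = [-1, 1, 0, 10, -2, -7, -10]
Entering loop: for x in nums:

After execution: n_items = 3
3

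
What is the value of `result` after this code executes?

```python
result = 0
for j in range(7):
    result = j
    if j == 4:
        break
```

Let's trace through this code step by step.

Initialize: result = 0
Entering loop: for j in range(7):

After execution: result = 4
4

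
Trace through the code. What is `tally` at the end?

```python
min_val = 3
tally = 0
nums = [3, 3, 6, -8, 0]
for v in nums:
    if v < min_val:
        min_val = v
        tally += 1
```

Let's trace through this code step by step.

Initialize: min_val = 3
Initialize: tally = 0
Initialize: nums = [3, 3, 6, -8, 0]
Entering loop: for v in nums:

After execution: tally = 1
1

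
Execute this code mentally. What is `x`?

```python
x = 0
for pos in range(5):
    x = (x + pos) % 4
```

Let's trace through this code step by step.

Initialize: x = 0
Entering loop: for pos in range(5):

After execution: x = 2
2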